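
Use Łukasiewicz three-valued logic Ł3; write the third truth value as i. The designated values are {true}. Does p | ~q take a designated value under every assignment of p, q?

Countermodel: p=i, q=true gives i, which is not designated.

No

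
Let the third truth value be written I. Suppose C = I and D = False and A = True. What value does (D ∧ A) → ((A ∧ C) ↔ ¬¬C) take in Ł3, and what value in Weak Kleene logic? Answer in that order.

In Ł3: D ∧ A = False ∧ True = False
A ∧ C = True ∧ I = I
¬C = ¬I = I
¬¬C = ¬I = I
(A ∧ C) ↔ ¬¬C = I ↔ I = True
(D ∧ A) → ((A ∧ C) ↔ ¬¬C) = False → True = True
In Weak Kleene logic: D ∧ A = False ∧ True = False
A ∧ C = True ∧ I = I
¬C = ¬I = I
¬¬C = ¬I = I
(A ∧ C) ↔ ¬¬C = I ↔ I = I
(D ∧ A) → ((A ∧ C) ↔ ¬¬C) = False → I = I  [any arg is the third value ⇒ result is the third value]
They differ because Ł3 and Weak Kleene logic treat I differently under the binary connectives.

True; I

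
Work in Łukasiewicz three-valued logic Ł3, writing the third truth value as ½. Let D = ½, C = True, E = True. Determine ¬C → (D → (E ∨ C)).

True

¬C = ¬True = False
E ∨ C = True ∨ True = True
D → (E ∨ C) = ½ → True = True  [min(1, 1−½+1)]
¬C → (D → (E ∨ C)) = False → True = True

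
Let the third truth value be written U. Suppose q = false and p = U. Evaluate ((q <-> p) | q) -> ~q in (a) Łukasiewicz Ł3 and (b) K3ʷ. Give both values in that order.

true; U

In Łukasiewicz Ł3: q <-> p = false <-> U = U  [1 − |0−½|]
(q <-> p) | q = U | false = U
~q = ~false = true
((q <-> p) | q) -> ~q = U -> true = true
In K3ʷ: q <-> p = false <-> U = U
(q <-> p) | q = U | false = U
~q = ~false = true
((q <-> p) | q) -> ~q = U -> true = U  [any arg is the third value ⇒ result is the third value]
They differ because Łukasiewicz Ł3 and K3ʷ treat U differently under the binary connectives.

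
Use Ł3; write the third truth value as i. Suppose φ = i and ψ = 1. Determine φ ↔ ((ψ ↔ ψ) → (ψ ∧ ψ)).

ψ ↔ ψ = 1 ↔ 1 = 1
ψ ∧ ψ = 1 ∧ 1 = 1
(ψ ↔ ψ) → (ψ ∧ ψ) = 1 → 1 = 1
φ ↔ ((ψ ↔ ψ) → (ψ ∧ ψ)) = i ↔ 1 = i  [1 − |½−1|]

i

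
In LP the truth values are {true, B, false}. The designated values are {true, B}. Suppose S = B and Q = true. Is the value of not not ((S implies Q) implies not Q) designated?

No

S implies Q = B implies true = true  [not B or true]
not Q = not true = false
(S implies Q) implies not Q = true implies false = false
not ((S implies Q) implies not Q) = not false = true
not not ((S implies Q) implies not Q) = not true = false
false ∉ {true, B}.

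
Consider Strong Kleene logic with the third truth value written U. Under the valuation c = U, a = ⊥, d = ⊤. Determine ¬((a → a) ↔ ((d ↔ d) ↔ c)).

U

a → a = ⊥ → ⊥ = ⊤
d ↔ d = ⊤ ↔ ⊤ = ⊤
(d ↔ d) ↔ c = ⊤ ↔ U = U
(a → a) ↔ ((d ↔ d) ↔ c) = ⊤ ↔ U = U
¬((a → a) ↔ ((d ↔ d) ↔ c)) = ¬U = U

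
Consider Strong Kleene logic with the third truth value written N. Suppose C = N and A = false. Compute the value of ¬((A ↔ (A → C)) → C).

A → C = false → N = true
A ↔ (A → C) = false ↔ true = false
(A ↔ (A → C)) → C = false → N = true
¬((A ↔ (A → C)) → C) = ¬true = false

false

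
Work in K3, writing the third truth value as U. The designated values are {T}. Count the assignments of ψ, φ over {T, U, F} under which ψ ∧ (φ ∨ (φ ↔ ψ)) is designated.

Designated under: (ψ=T, φ=T).

1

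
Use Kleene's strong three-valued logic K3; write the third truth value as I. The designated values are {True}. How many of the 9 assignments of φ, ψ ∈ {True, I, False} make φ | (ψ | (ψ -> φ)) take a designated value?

7

Of the 9 assignments, 7 give a value in {True}.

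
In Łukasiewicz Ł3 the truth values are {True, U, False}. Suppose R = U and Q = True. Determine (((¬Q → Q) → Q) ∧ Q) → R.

¬Q = ¬True = False
¬Q → Q = False → True = True
(¬Q → Q) → Q = True → True = True
((¬Q → Q) → Q) ∧ Q = True ∧ True = True
(((¬Q → Q) → Q) ∧ Q) → R = True → U = U

U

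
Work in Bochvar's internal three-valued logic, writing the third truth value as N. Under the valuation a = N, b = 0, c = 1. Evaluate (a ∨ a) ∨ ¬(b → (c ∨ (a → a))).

N

a ∨ a = N ∨ N = N
a → a = N → N = N  [any arg is the third value ⇒ result is the third value]
c ∨ (a → a) = 1 ∨ N = N
b → (c ∨ (a → a)) = 0 → N = N
¬(b → (c ∨ (a → a))) = ¬N = N
(a ∨ a) ∨ ¬(b → (c ∨ (a → a))) = N ∨ N = N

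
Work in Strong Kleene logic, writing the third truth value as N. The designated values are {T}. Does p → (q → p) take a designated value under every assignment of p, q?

Countermodel: p=N, q=T gives N, which is not designated.

No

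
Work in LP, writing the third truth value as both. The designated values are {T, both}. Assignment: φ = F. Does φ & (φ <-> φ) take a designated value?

No

φ <-> φ = F <-> F = T
φ & (φ <-> φ) = F & T = F
F ∉ {T, both}.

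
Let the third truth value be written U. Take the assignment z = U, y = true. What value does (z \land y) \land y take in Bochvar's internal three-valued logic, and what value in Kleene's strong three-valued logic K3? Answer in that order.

U; U

In Bochvar's internal three-valued logic: z \land y = U \land true = U
(z \land y) \land y = U \land true = U
In Kleene's strong three-valued logic K3: z \land y = U \land true = U
(z \land y) \land y = U \land true = U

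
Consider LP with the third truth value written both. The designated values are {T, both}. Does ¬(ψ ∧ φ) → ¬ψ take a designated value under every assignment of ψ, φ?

Countermodel: ψ=T, φ=F gives F, which is not designated.

No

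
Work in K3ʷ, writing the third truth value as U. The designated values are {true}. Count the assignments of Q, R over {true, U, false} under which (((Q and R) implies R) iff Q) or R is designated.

3

Designated under: (Q=true, R=true); (Q=true, R=false); (Q=false, R=true).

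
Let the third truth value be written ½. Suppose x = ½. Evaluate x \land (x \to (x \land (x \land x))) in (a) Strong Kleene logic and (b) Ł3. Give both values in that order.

In Strong Kleene logic: x \land x = ½ \land ½ = ½
x \land (x \land x) = ½ \land ½ = ½
x \to (x \land (x \land x)) = ½ \to ½ = ½  [\lnot ½ \lor ½]
x \land (x \to (x \land (x \land x))) = ½ \land ½ = ½
In Ł3: x \land x = ½ \land ½ = ½
x \land (x \land x) = ½ \land ½ = ½
x \to (x \land (x \land x)) = ½ \to ½ = ⊤  [min(1, 1−½+½)]
x \land (x \to (x \land (x \land x))) = ½ \land ⊤ = ½

½; ½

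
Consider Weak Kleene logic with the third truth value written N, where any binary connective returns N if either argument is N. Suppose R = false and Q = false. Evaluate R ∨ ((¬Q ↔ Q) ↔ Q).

¬Q = ¬false = true
¬Q ↔ Q = true ↔ false = false
(¬Q ↔ Q) ↔ Q = false ↔ false = true
R ∨ ((¬Q ↔ Q) ↔ Q) = false ∨ true = true

true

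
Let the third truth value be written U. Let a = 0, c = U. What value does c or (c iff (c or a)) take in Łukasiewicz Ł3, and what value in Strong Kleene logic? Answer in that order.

In Łukasiewicz Ł3: c or a = U or 0 = U
c iff (c or a) = U iff U = 1  [1 − |½−½|]
c or (c iff (c or a)) = U or 1 = 1
In Strong Kleene logic: c or a = U or 0 = U
c iff (c or a) = U iff U = U
c or (c iff (c or a)) = U or U = U
They differ because Łukasiewicz Ł3 and Strong Kleene logic treat U differently under implication.

1; U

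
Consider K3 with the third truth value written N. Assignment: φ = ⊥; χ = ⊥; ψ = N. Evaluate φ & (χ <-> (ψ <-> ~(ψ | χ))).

ψ | χ = N | ⊥ = N
~(ψ | χ) = ~N = N
ψ <-> ~(ψ | χ) = N <-> N = N
χ <-> (ψ <-> ~(ψ | χ)) = ⊥ <-> N = N
φ & (χ <-> (ψ <-> ~(ψ | χ))) = ⊥ & N = ⊥

⊥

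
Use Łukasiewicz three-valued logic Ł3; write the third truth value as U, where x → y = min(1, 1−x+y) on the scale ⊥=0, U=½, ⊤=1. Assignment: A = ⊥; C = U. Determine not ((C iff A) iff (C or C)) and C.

⊥

C iff A = U iff ⊥ = U
C or C = U or U = U
(C iff A) iff (C or C) = U iff U = ⊤
not ((C iff A) iff (C or C)) = not ⊤ = ⊥
not ((C iff A) iff (C or C)) and C = ⊥ and U = ⊥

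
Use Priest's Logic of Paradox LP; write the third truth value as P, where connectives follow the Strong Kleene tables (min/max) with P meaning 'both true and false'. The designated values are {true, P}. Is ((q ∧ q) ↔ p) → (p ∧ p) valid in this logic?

Countermodel: q=false, p=false gives false, which is not designated.

No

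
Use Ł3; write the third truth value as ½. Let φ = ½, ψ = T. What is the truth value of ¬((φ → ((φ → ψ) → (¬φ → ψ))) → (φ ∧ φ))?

φ → ψ = ½ → T = T  [min(1, 1−½+1)]
¬φ = ¬½ = ½
¬φ → ψ = ½ → T = T
(φ → ψ) → (¬φ → ψ) = T → T = T
φ → ((φ → ψ) → (¬φ → ψ)) = ½ → T = T
φ ∧ φ = ½ ∧ ½ = ½
(φ → ((φ → ψ) → (¬φ → ψ))) → (φ ∧ φ) = T → ½ = ½
¬((φ → ((φ → ψ) → (¬φ → ψ))) → (φ ∧ φ)) = ¬½ = ½

½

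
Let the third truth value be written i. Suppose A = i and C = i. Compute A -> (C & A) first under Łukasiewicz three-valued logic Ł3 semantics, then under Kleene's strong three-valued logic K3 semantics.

In Łukasiewicz three-valued logic Ł3: C & A = i & i = i
A -> (C & A) = i -> i = True  [min(1, 1−½+½)]
In Kleene's strong three-valued logic K3: C & A = i & i = i
A -> (C & A) = i -> i = i  [~i | i]
They differ because Łukasiewicz three-valued logic Ł3 and Kleene's strong three-valued logic K3 treat i differently under implication.

True; i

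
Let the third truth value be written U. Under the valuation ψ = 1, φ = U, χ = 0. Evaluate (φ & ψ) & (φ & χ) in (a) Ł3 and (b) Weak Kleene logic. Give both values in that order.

0; U

In Ł3: φ & ψ = U & 1 = U
φ & χ = U & 0 = 0
(φ & ψ) & (φ & χ) = U & 0 = 0
In Weak Kleene logic: φ & ψ = U & 1 = U
φ & χ = U & 0 = U
(φ & ψ) & (φ & χ) = U & U = U
They differ because Ł3 and Weak Kleene logic treat U differently under the binary connectives.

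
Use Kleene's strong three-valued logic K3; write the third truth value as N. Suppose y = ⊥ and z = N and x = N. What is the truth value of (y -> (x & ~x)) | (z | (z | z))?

~x = ~N = N
x & ~x = N & N = N
y -> (x & ~x) = ⊥ -> N = ⊤
z | z = N | N = N
z | (z | z) = N | N = N
(y -> (x & ~x)) | (z | (z | z)) = ⊤ | N = ⊤

⊤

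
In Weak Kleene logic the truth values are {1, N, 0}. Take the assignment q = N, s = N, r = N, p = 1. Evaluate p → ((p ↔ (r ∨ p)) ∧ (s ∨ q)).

r ∨ p = N ∨ 1 = N
p ↔ (r ∨ p) = 1 ↔ N = N
s ∨ q = N ∨ N = N
(p ↔ (r ∨ p)) ∧ (s ∨ q) = N ∧ N = N
p → ((p ↔ (r ∨ p)) ∧ (s ∨ q)) = 1 → N = N  [any arg is the third value ⇒ result is the third value]

N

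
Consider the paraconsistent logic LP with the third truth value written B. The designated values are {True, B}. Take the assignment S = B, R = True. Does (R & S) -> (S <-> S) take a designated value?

R & S = True & B = B
S <-> S = B <-> B = B
(R & S) -> (S <-> S) = B -> B = B  [~B | B]
B ∈ {True, B}.

Yes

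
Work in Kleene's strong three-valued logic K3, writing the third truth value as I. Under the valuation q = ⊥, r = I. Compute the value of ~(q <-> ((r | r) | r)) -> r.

I

r | r = I | I = I
(r | r) | r = I | I = I
q <-> ((r | r) | r) = ⊥ <-> I = I
~(q <-> ((r | r) | r)) = ~I = I
~(q <-> ((r | r) | r)) -> r = I -> I = I  [~I | I]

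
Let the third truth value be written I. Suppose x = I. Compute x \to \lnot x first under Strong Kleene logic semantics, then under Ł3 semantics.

I; ⊤

In Strong Kleene logic: \lnot x = \lnot I = I
x \to \lnot x = I \to I = I  [\lnot I \lor I]
In Ł3: \lnot x = \lnot I = I
x \to \lnot x = I \to I = ⊤  [min(1, 1−½+½)]
They differ because Strong Kleene logic and Ł3 treat I differently under implication.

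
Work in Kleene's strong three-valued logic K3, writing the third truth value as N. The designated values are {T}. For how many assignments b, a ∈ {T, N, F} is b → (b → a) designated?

Of the 9 assignments, 5 give a value in {T}.

5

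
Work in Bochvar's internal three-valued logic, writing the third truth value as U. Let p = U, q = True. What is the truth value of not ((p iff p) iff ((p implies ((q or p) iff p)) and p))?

p iff p = U iff U = U
q or p = True or U = U
(q or p) iff p = U iff U = U
p implies ((q or p) iff p) = U implies U = U  [any arg is the third value ⇒ result is the third value]
(p implies ((q or p) iff p)) and p = U and U = U
(p iff p) iff ((p implies ((q or p) iff p)) and p) = U iff U = U
not ((p iff p) iff ((p implies ((q or p) iff p)) and p)) = not U = U

U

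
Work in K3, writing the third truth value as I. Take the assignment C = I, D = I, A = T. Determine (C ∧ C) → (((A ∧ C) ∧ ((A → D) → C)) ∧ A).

C ∧ C = I ∧ I = I
A ∧ C = T ∧ I = I
A → D = T → I = I  [¬T ∨ I]
(A → D) → C = I → I = I
(A ∧ C) ∧ ((A → D) → C) = I ∧ I = I
((A ∧ C) ∧ ((A → D) → C)) ∧ A = I ∧ T = I
(C ∧ C) → (((A ∧ C) ∧ ((A → D) → C)) ∧ A) = I → I = I

I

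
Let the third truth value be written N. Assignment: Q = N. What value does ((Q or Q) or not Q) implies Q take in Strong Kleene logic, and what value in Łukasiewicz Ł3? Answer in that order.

In Strong Kleene logic: Q or Q = N or N = N
not Q = not N = N
(Q or Q) or not Q = N or N = N
((Q or Q) or not Q) implies Q = N implies N = N
In Łukasiewicz Ł3: Q or Q = N or N = N
not Q = not N = N
(Q or Q) or not Q = N or N = N
((Q or Q) or not Q) implies Q = N implies N = 1  [min(1, 1−½+½)]
They differ because Strong Kleene logic and Łukasiewicz Ł3 treat N differently under implication.

N; 1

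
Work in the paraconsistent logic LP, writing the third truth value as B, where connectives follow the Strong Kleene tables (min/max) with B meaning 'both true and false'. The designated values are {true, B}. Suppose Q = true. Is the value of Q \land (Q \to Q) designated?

Yes

Q \to Q = true \to true = true
Q \land (Q \to Q) = true \land true = true
true ∈ {true, B}.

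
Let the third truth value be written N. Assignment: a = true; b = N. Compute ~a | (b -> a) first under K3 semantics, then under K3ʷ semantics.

In K3: ~a = ~true = false
b -> a = N -> true = true
~a | (b -> a) = false | true = true
In K3ʷ: ~a = ~true = false
b -> a = N -> true = N  [any arg is the third value ⇒ result is the third value]
~a | (b -> a) = false | N = N
They differ because K3 and K3ʷ treat N differently under the binary connectives.

true; N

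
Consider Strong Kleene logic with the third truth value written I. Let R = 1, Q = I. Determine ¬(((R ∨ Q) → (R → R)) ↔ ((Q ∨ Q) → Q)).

R ∨ Q = 1 ∨ I = 1
R → R = 1 → 1 = 1
(R ∨ Q) → (R → R) = 1 → 1 = 1
Q ∨ Q = I ∨ I = I
(Q ∨ Q) → Q = I → I = I
((R ∨ Q) → (R → R)) ↔ ((Q ∨ Q) → Q) = 1 ↔ I = I
¬(((R ∨ Q) → (R → R)) ↔ ((Q ∨ Q) → Q)) = ¬I = I

I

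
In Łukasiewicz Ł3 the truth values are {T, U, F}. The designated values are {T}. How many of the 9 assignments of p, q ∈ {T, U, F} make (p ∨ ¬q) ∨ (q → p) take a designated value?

Of the 9 assignments, 6 give a value in {T}.

6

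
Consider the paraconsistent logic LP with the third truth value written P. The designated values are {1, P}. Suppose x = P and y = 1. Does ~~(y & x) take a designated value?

y & x = 1 & P = P
~(y & x) = ~P = P
~~(y & x) = ~P = P
P ∈ {1, P}.

Yes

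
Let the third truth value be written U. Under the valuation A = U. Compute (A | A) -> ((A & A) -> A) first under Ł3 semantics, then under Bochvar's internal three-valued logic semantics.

True; U

In Ł3: A | A = U | U = U
A & A = U & U = U
(A & A) -> A = U -> U = True  [min(1, 1−½+½)]
(A | A) -> ((A & A) -> A) = U -> True = True
In Bochvar's internal three-valued logic: A | A = U | U = U
A & A = U & U = U
(A & A) -> A = U -> U = U  [any arg is the third value ⇒ result is the third value]
(A | A) -> ((A & A) -> A) = U -> U = U
They differ because Ł3 and Bochvar's internal three-valued logic treat U differently under the binary connectives.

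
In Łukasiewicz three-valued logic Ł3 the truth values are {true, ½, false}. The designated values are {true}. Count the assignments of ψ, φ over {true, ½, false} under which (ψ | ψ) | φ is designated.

5

Of the 9 assignments, 5 give a value in {true}.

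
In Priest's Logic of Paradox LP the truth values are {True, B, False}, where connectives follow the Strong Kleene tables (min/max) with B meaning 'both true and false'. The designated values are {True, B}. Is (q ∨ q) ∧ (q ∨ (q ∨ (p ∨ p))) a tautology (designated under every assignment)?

No

Countermodel: q=False, p=True gives False, which is not designated.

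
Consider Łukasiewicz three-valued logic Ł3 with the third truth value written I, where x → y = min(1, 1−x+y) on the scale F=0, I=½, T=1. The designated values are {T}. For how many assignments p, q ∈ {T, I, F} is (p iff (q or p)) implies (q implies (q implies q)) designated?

9

Of the 9 assignments, 9 give a value in {T}.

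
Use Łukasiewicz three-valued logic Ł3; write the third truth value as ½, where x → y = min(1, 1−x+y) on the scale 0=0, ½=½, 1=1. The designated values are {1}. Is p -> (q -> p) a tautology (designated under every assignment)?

Every assignment of p, q over {1, ½, 0} gives a value in {1}.
In particular, with p=½, q=½: p -> (q -> p) = 1.

Yes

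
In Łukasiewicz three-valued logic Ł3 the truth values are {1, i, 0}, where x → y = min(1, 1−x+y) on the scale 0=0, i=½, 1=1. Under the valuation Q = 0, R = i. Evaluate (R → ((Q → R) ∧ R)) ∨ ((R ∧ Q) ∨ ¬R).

Q → R = 0 → i = 1  [min(1, 1−0+½)]
(Q → R) ∧ R = 1 ∧ i = i
R → ((Q → R) ∧ R) = i → i = 1
R ∧ Q = i ∧ 0 = 0
¬R = ¬i = i
(R ∧ Q) ∨ ¬R = 0 ∨ i = i
(R → ((Q → R) ∧ R)) ∨ ((R ∧ Q) ∨ ¬R) = 1 ∨ i = 1

1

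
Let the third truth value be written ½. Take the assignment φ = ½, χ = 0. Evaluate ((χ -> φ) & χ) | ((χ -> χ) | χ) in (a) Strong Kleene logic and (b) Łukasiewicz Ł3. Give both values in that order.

In Strong Kleene logic: χ -> φ = 0 -> ½ = 1  [~0 | ½]
(χ -> φ) & χ = 1 & 0 = 0
χ -> χ = 0 -> 0 = 1
(χ -> χ) | χ = 1 | 0 = 1
((χ -> φ) & χ) | ((χ -> χ) | χ) = 0 | 1 = 1
In Łukasiewicz Ł3: χ -> φ = 0 -> ½ = 1  [min(1, 1−0+½)]
(χ -> φ) & χ = 1 & 0 = 0
χ -> χ = 0 -> 0 = 1
(χ -> χ) | χ = 1 | 0 = 1
((χ -> φ) & χ) | ((χ -> χ) | χ) = 0 | 1 = 1

1; 1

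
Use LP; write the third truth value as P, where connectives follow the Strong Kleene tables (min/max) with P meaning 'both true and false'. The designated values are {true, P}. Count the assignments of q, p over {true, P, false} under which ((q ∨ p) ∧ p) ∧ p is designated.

Of the 9 assignments, 6 give a value in {true, P}.

6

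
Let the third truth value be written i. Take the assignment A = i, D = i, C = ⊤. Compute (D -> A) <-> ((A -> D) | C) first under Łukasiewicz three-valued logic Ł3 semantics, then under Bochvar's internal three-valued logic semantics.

In Łukasiewicz three-valued logic Ł3: D -> A = i -> i = ⊤  [min(1, 1−½+½)]
A -> D = i -> i = ⊤
(A -> D) | C = ⊤ | ⊤ = ⊤
(D -> A) <-> ((A -> D) | C) = ⊤ <-> ⊤ = ⊤
In Bochvar's internal three-valued logic: D -> A = i -> i = i
A -> D = i -> i = i
(A -> D) | C = i | ⊤ = i
(D -> A) <-> ((A -> D) | C) = i <-> i = i
They differ because Łukasiewicz three-valued logic Ł3 and Bochvar's internal three-valued logic treat i differently under the binary connectives.

⊤; i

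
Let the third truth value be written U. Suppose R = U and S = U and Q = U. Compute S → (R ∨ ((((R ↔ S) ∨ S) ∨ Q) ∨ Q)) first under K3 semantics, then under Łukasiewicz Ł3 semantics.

In K3: R ↔ S = U ↔ U = U
(R ↔ S) ∨ S = U ∨ U = U
((R ↔ S) ∨ S) ∨ Q = U ∨ U = U
(((R ↔ S) ∨ S) ∨ Q) ∨ Q = U ∨ U = U
R ∨ ((((R ↔ S) ∨ S) ∨ Q) ∨ Q) = U ∨ U = U
S → (R ∨ ((((R ↔ S) ∨ S) ∨ Q) ∨ Q)) = U → U = U  [¬U ∨ U]
In Łukasiewicz Ł3: R ↔ S = U ↔ U = T
(R ↔ S) ∨ S = T ∨ U = T
((R ↔ S) ∨ S) ∨ Q = T ∨ U = T
(((R ↔ S) ∨ S) ∨ Q) ∨ Q = T ∨ U = T
R ∨ ((((R ↔ S) ∨ S) ∨ Q) ∨ Q) = U ∨ T = T
S → (R ∨ ((((R ↔ S) ∨ S) ∨ Q) ∨ Q)) = U → T = T
They differ because K3 and Łukasiewicz Ł3 treat U differently under implication.

U; T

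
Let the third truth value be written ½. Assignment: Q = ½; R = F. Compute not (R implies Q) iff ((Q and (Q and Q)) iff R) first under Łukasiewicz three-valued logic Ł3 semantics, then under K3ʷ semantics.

½; ½

In Łukasiewicz three-valued logic Ł3: R implies Q = F implies ½ = T  [min(1, 1−0+½)]
not (R implies Q) = not T = F
Q and Q = ½ and ½ = ½
Q and (Q and Q) = ½ and ½ = ½
(Q and (Q and Q)) iff R = ½ iff F = ½
not (R implies Q) iff ((Q and (Q and Q)) iff R) = F iff ½ = ½
In K3ʷ: R implies Q = F implies ½ = ½  [any arg is the third value ⇒ result is the third value]
not (R implies Q) = not ½ = ½
Q and Q = ½ and ½ = ½
Q and (Q and Q) = ½ and ½ = ½
(Q and (Q and Q)) iff R = ½ iff F = ½
not (R implies Q) iff ((Q and (Q and Q)) iff R) = ½ iff ½ = ½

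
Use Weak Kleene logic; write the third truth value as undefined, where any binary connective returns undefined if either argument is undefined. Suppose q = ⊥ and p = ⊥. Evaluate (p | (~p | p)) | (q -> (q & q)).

⊤

~p = ~⊥ = ⊤
~p | p = ⊤ | ⊥ = ⊤
p | (~p | p) = ⊥ | ⊤ = ⊤
q & q = ⊥ & ⊥ = ⊥
q -> (q & q) = ⊥ -> ⊥ = ⊤
(p | (~p | p)) | (q -> (q & q)) = ⊤ | ⊤ = ⊤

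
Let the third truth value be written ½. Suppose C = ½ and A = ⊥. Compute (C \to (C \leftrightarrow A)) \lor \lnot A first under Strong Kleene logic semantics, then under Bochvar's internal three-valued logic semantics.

In Strong Kleene logic: C \leftrightarrow A = ½ \leftrightarrow ⊥ = ½
C \to (C \leftrightarrow A) = ½ \to ½ = ½
\lnot A = \lnot ⊥ = ⊤
(C \to (C \leftrightarrow A)) \lor \lnot A = ½ \lor ⊤ = ⊤
In Bochvar's internal three-valued logic: C \leftrightarrow A = ½ \leftrightarrow ⊥ = ½
C \to (C \leftrightarrow A) = ½ \to ½ = ½
\lnot A = \lnot ⊥ = ⊤
(C \to (C \leftrightarrow A)) \lor \lnot A = ½ \lor ⊤ = ½
They differ because Strong Kleene logic and Bochvar's internal three-valued logic treat ½ differently under the binary connectives.

⊤; ½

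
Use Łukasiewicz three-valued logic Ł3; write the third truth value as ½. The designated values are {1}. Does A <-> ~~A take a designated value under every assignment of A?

Every assignment of A over {1, ½, 0} gives a value in {1}.
In particular, with A=½: A <-> ~~A = 1.

Yes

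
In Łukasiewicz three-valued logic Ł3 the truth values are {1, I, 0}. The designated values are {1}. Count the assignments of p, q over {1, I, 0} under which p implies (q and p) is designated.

Of the 9 assignments, 6 give a value in {1}.

6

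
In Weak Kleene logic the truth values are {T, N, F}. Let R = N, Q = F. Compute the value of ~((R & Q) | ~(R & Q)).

N

R & Q = N & F = N
R & Q = N & F = N
~(R & Q) = ~N = N
(R & Q) | ~(R & Q) = N | N = N
~((R & Q) | ~(R & Q)) = ~N = N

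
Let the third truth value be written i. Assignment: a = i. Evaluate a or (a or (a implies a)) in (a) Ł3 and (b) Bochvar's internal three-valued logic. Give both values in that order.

In Ł3: a implies a = i implies i = T
a or (a implies a) = i or T = T
a or (a or (a implies a)) = i or T = T
In Bochvar's internal three-valued logic: a implies a = i implies i = i
a or (a implies a) = i or i = i
a or (a or (a implies a)) = i or i = i
They differ because Ł3 and Bochvar's internal three-valued logic treat i differently under the binary connectives.

T; i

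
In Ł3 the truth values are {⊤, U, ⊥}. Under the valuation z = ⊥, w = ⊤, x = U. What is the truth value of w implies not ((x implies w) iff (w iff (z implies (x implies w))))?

x implies w = U implies ⊤ = ⊤  [min(1, 1−½+1)]
x implies w = U implies ⊤ = ⊤
z implies (x implies w) = ⊥ implies ⊤ = ⊤
w iff (z implies (x implies w)) = ⊤ iff ⊤ = ⊤
(x implies w) iff (w iff (z implies (x implies w))) = ⊤ iff ⊤ = ⊤
not ((x implies w) iff (w iff (z implies (x implies w)))) = not ⊤ = ⊥
w implies not ((x implies w) iff (w iff (z implies (x implies w)))) = ⊤ implies ⊥ = ⊥

⊥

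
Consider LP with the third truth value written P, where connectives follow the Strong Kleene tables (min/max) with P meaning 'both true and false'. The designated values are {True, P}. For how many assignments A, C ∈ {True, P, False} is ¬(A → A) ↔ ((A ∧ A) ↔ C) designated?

Of the 9 assignments, 7 give a value in {True, P}.

7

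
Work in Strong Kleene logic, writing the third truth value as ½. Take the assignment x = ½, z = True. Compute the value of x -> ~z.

½

~z = ~True = False
x -> ~z = ½ -> False = ½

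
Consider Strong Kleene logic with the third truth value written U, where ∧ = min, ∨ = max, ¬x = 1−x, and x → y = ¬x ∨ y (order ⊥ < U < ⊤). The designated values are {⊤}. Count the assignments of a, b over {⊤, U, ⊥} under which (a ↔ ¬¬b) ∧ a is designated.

Designated under: (a=⊤, b=⊤).

1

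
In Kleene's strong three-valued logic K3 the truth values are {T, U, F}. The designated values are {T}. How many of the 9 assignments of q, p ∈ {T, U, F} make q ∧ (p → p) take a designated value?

Designated under: (q=T, p=T); (q=T, p=F).

2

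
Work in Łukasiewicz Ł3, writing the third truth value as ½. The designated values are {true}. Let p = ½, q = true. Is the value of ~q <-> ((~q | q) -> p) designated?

No

~q = ~true = false
~q = ~true = false
~q | q = false | true = true
(~q | q) -> p = true -> ½ = ½  [min(1, 1−1+½)]
~q <-> ((~q | q) -> p) = false <-> ½ = ½
½ ∉ {true}.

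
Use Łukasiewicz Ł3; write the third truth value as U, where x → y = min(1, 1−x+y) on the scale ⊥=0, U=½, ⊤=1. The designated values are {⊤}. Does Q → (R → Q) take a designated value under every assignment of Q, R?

Every assignment of Q, R over {⊤, U, ⊥} gives a value in {⊤}.
In particular, with Q=U, R=U: Q → (R → Q) = ⊤.

Yes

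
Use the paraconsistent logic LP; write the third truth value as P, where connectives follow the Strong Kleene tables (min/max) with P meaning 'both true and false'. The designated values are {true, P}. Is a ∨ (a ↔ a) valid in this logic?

Every assignment of a over {true, P, false} gives a value in {true, P}.
In particular, with a=P: a ∨ (a ↔ a) = P.

Yes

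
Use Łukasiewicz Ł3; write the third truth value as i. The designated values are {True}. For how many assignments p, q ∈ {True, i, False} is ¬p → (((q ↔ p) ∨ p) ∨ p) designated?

Of the 9 assignments, 7 give a value in {True}.

7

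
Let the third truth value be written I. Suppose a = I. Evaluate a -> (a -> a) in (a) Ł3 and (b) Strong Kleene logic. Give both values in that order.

true; I

In Ł3: a -> a = I -> I = true
a -> (a -> a) = I -> true = true
In Strong Kleene logic: a -> a = I -> I = I  [~I | I]
a -> (a -> a) = I -> I = I
They differ because Ł3 and Strong Kleene logic treat I differently under implication.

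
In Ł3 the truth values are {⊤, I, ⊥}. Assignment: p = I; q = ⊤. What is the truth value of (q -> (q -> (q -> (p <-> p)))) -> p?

I

p <-> p = I <-> I = ⊤
q -> (p <-> p) = ⊤ -> ⊤ = ⊤
q -> (q -> (p <-> p)) = ⊤ -> ⊤ = ⊤
q -> (q -> (q -> (p <-> p))) = ⊤ -> ⊤ = ⊤
(q -> (q -> (q -> (p <-> p)))) -> p = ⊤ -> I = I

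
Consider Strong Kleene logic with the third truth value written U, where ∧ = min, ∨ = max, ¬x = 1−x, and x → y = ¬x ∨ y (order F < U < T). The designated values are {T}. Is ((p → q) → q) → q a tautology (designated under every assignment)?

Countermodel: p=T, q=U gives U, which is not designated.

No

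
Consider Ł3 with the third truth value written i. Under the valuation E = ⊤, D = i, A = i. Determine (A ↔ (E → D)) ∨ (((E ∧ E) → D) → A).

⊤

E → D = ⊤ → i = i
A ↔ (E → D) = i ↔ i = ⊤
E ∧ E = ⊤ ∧ ⊤ = ⊤
(E ∧ E) → D = ⊤ → i = i
((E ∧ E) → D) → A = i → i = ⊤
(A ↔ (E → D)) ∨ (((E ∧ E) → D) → A) = ⊤ ∨ ⊤ = ⊤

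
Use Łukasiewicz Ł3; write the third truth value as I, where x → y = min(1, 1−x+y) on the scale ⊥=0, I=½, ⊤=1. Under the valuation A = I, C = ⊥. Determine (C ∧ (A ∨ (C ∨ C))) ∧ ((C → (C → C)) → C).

⊥

C ∨ C = ⊥ ∨ ⊥ = ⊥
A ∨ (C ∨ C) = I ∨ ⊥ = I
C ∧ (A ∨ (C ∨ C)) = ⊥ ∧ I = ⊥
C → C = ⊥ → ⊥ = ⊤
C → (C → C) = ⊥ → ⊤ = ⊤
(C → (C → C)) → C = ⊤ → ⊥ = ⊥
(C ∧ (A ∨ (C ∨ C))) ∧ ((C → (C → C)) → C) = ⊥ ∧ ⊥ = ⊥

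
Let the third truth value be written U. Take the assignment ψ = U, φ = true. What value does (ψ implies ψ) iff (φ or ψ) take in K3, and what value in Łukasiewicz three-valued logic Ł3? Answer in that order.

In K3: ψ implies ψ = U implies U = U  [not U or U]
φ or ψ = true or U = true
(ψ implies ψ) iff (φ or ψ) = U iff true = U
In Łukasiewicz three-valued logic Ł3: ψ implies ψ = U implies U = true  [min(1, 1−½+½)]
φ or ψ = true or U = true
(ψ implies ψ) iff (φ or ψ) = true iff true = true
They differ because K3 and Łukasiewicz three-valued logic Ł3 treat U differently under implication.

U; true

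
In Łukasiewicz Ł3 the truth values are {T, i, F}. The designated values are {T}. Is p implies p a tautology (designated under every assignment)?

Every assignment of p over {T, i, F} gives a value in {T}.
In particular, with p=i: p implies p = T.

Yes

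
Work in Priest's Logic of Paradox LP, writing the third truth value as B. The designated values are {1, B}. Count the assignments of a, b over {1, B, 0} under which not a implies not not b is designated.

8

Of the 9 assignments, 8 give a value in {1, B}.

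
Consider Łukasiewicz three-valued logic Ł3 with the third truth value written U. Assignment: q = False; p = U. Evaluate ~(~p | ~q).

False

~p = ~U = U
~q = ~False = True
~p | ~q = U | True = True
~(~p | ~q) = ~True = False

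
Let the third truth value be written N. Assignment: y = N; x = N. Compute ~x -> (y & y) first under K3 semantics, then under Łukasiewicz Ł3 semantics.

In K3: ~x = ~N = N
y & y = N & N = N
~x -> (y & y) = N -> N = N
In Łukasiewicz Ł3: ~x = ~N = N
y & y = N & N = N
~x -> (y & y) = N -> N = 1  [min(1, 1−½+½)]
They differ because K3 and Łukasiewicz Ł3 treat N differently under implication.

N; 1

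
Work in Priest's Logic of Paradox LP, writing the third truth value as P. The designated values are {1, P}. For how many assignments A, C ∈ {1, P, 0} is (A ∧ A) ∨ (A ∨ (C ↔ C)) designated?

Of the 9 assignments, 9 give a value in {1, P}.

9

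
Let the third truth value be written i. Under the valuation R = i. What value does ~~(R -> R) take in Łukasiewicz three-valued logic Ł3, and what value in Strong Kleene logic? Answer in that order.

In Łukasiewicz three-valued logic Ł3: R -> R = i -> i = True  [min(1, 1−½+½)]
~(R -> R) = ~True = False
~~(R -> R) = ~False = True
In Strong Kleene logic: R -> R = i -> i = i
~(R -> R) = ~i = i
~~(R -> R) = ~i = i
They differ because Łukasiewicz three-valued logic Ł3 and Strong Kleene logic treat i differently under implication.

True; i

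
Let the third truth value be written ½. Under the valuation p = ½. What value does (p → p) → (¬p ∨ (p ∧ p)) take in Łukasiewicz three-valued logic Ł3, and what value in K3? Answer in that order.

In Łukasiewicz three-valued logic Ł3: p → p = ½ → ½ = T
¬p = ¬½ = ½
p ∧ p = ½ ∧ ½ = ½
¬p ∨ (p ∧ p) = ½ ∨ ½ = ½
(p → p) → (¬p ∨ (p ∧ p)) = T → ½ = ½
In K3: p → p = ½ → ½ = ½  [¬½ ∨ ½]
¬p = ¬½ = ½
p ∧ p = ½ ∧ ½ = ½
¬p ∨ (p ∧ p) = ½ ∨ ½ = ½
(p → p) → (¬p ∨ (p ∧ p)) = ½ → ½ = ½

½; ½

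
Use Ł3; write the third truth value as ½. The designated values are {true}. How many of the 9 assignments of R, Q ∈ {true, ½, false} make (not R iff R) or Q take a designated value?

Of the 9 assignments, 5 give a value in {true}.

5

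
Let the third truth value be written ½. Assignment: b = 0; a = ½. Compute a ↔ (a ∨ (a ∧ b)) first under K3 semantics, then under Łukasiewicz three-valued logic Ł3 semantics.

In K3: a ∧ b = ½ ∧ 0 = 0
a ∨ (a ∧ b) = ½ ∨ 0 = ½
a ↔ (a ∨ (a ∧ b)) = ½ ↔ ½ = ½
In Łukasiewicz three-valued logic Ł3: a ∧ b = ½ ∧ 0 = 0
a ∨ (a ∧ b) = ½ ∨ 0 = ½
a ↔ (a ∨ (a ∧ b)) = ½ ↔ ½ = 1
They differ because K3 and Łukasiewicz three-valued logic Ł3 treat ½ differently under implication.

½; 1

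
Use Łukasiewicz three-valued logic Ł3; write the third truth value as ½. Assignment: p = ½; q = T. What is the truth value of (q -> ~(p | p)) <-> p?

T

p | p = ½ | ½ = ½
~(p | p) = ~½ = ½
q -> ~(p | p) = T -> ½ = ½
(q -> ~(p | p)) <-> p = ½ <-> ½ = T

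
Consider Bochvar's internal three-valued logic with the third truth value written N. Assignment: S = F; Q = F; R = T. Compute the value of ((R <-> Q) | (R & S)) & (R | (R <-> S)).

R <-> Q = T <-> F = F
R & S = T & F = F
(R <-> Q) | (R & S) = F | F = F
R <-> S = T <-> F = F
R | (R <-> S) = T | F = T
((R <-> Q) | (R & S)) & (R | (R <-> S)) = F & T = F

F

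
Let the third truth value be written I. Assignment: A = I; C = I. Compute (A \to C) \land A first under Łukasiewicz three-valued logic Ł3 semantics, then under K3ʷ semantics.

I; I

In Łukasiewicz three-valued logic Ł3: A \to C = I \to I = true
(A \to C) \land A = true \land I = I
In K3ʷ: A \to C = I \to I = I  [any arg is the third value ⇒ result is the third value]
(A \to C) \land A = I \land I = I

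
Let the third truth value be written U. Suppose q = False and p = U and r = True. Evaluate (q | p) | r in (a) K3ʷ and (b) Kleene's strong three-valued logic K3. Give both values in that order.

U; True

In K3ʷ: q | p = False | U = U
(q | p) | r = U | True = U
In Kleene's strong three-valued logic K3: q | p = False | U = U
(q | p) | r = U | True = True
They differ because K3ʷ and Kleene's strong three-valued logic K3 treat U differently under the binary connectives.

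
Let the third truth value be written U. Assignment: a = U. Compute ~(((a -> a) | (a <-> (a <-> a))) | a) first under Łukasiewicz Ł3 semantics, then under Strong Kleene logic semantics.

In Łukasiewicz Ł3: a -> a = U -> U = ⊤  [min(1, 1−½+½)]
a <-> a = U <-> U = ⊤
a <-> (a <-> a) = U <-> ⊤ = U
(a -> a) | (a <-> (a <-> a)) = ⊤ | U = ⊤
((a -> a) | (a <-> (a <-> a))) | a = ⊤ | U = ⊤
~(((a -> a) | (a <-> (a <-> a))) | a) = ~⊤ = ⊥
In Strong Kleene logic: a -> a = U -> U = U  [~U | U]
a <-> a = U <-> U = U
a <-> (a <-> a) = U <-> U = U
(a -> a) | (a <-> (a <-> a)) = U | U = U
((a -> a) | (a <-> (a <-> a))) | a = U | U = U
~(((a -> a) | (a <-> (a <-> a))) | a) = ~U = U
They differ because Łukasiewicz Ł3 and Strong Kleene logic treat U differently under implication.

⊥; U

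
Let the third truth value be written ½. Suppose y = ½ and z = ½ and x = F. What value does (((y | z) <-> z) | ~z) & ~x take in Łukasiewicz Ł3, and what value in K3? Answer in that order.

In Łukasiewicz Ł3: y | z = ½ | ½ = ½
(y | z) <-> z = ½ <-> ½ = T
~z = ~½ = ½
((y | z) <-> z) | ~z = T | ½ = T
~x = ~F = T
(((y | z) <-> z) | ~z) & ~x = T & T = T
In K3: y | z = ½ | ½ = ½
(y | z) <-> z = ½ <-> ½ = ½
~z = ~½ = ½
((y | z) <-> z) | ~z = ½ | ½ = ½
~x = ~F = T
(((y | z) <-> z) | ~z) & ~x = ½ & T = ½
They differ because Łukasiewicz Ł3 and K3 treat ½ differently under implication.

T; ½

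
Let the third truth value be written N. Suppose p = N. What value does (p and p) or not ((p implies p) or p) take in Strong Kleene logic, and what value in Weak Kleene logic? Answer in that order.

In Strong Kleene logic: p and p = N and N = N
p implies p = N implies N = N
(p implies p) or p = N or N = N
not ((p implies p) or p) = not N = N
(p and p) or not ((p implies p) or p) = N or N = N
In Weak Kleene logic: p and p = N and N = N
p implies p = N implies N = N
(p implies p) or p = N or N = N
not ((p implies p) or p) = not N = N
(p and p) or not ((p implies p) or p) = N or N = N

N; N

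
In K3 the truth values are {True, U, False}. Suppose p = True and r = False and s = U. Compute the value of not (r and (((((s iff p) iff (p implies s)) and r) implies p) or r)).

s iff p = U iff True = U
p implies s = True implies U = U  [not True or U]
(s iff p) iff (p implies s) = U iff U = U
((s iff p) iff (p implies s)) and r = U and False = False
(((s iff p) iff (p implies s)) and r) implies p = False implies True = True
((((s iff p) iff (p implies s)) and r) implies p) or r = True or False = True
r and (((((s iff p) iff (p implies s)) and r) implies p) or r) = False and True = False
not (r and (((((s iff p) iff (p implies s)) and r) implies p) or r)) = not False = True

True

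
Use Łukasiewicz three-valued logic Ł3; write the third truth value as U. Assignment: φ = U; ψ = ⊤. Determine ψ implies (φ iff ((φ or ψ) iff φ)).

⊤

φ or ψ = U or ⊤ = ⊤
(φ or ψ) iff φ = ⊤ iff U = U
φ iff ((φ or ψ) iff φ) = U iff U = ⊤
ψ implies (φ iff ((φ or ψ) iff φ)) = ⊤ implies ⊤ = ⊤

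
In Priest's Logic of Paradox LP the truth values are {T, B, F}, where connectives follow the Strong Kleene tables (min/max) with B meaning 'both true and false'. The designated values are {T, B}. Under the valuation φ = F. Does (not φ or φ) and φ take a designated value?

not φ = not F = T
not φ or φ = T or F = T
(not φ or φ) and φ = T and F = F
F ∉ {T, B}.

No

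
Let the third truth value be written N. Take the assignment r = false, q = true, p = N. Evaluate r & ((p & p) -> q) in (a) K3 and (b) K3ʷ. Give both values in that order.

In K3: p & p = N & N = N
(p & p) -> q = N -> true = true  [~N | true]
r & ((p & p) -> q) = false & true = false
In K3ʷ: p & p = N & N = N
(p & p) -> q = N -> true = N  [any arg is the third value ⇒ result is the third value]
r & ((p & p) -> q) = false & N = N
They differ because K3 and K3ʷ treat N differently under the binary connectives.

false; N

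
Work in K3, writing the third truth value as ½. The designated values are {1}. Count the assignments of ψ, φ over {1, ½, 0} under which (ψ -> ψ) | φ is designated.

7

Of the 9 assignments, 7 give a value in {1}.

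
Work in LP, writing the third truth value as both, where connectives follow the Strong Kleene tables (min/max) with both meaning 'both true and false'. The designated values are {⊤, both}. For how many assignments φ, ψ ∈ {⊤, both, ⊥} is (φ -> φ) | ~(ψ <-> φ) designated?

Of the 9 assignments, 9 give a value in {⊤, both}.

9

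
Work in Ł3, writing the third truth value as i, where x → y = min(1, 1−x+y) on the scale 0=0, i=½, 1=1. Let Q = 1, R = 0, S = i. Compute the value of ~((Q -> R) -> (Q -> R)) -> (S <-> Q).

Q -> R = 1 -> 0 = 0
Q -> R = 1 -> 0 = 0
(Q -> R) -> (Q -> R) = 0 -> 0 = 1
~((Q -> R) -> (Q -> R)) = ~1 = 0
S <-> Q = i <-> 1 = i
~((Q -> R) -> (Q -> R)) -> (S <-> Q) = 0 -> i = 1

1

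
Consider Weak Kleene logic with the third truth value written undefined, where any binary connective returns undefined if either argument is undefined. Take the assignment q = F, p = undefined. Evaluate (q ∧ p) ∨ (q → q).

q ∧ p = F ∧ undefined = undefined
q → q = F → F = T
(q ∧ p) ∨ (q → q) = undefined ∨ T = undefined

undefined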